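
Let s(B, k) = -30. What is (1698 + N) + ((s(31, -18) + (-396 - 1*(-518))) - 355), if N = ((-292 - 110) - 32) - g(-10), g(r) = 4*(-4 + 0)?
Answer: 1017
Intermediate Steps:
g(r) = -16 (g(r) = 4*(-4) = -16)
N = -418 (N = ((-292 - 110) - 32) - 1*(-16) = (-402 - 32) + 16 = -434 + 16 = -418)
(1698 + N) + ((s(31, -18) + (-396 - 1*(-518))) - 355) = (1698 - 418) + ((-30 + (-396 - 1*(-518))) - 355) = 1280 + ((-30 + (-396 + 518)) - 355) = 1280 + ((-30 + 122) - 355) = 1280 + (92 - 355) = 1280 - 263 = 1017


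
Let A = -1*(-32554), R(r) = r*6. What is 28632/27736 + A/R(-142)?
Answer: -54907705/1476942 ≈ -37.177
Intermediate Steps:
R(r) = 6*r
A = 32554
28632/27736 + A/R(-142) = 28632/27736 + 32554/((6*(-142))) = 28632*(1/27736) + 32554/(-852) = 3579/3467 + 32554*(-1/852) = 3579/3467 - 16277/426 = -54907705/1476942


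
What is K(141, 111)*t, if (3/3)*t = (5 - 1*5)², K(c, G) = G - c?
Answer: 0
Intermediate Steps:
t = 0 (t = (5 - 1*5)² = (5 - 5)² = 0² = 0)
K(141, 111)*t = (111 - 1*141)*0 = (111 - 141)*0 = -30*0 = 0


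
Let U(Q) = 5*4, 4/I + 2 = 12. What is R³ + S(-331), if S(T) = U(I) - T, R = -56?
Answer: -175265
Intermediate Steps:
I = ⅖ (I = 4/(-2 + 12) = 4/10 = 4*(⅒) = ⅖ ≈ 0.40000)
U(Q) = 20
S(T) = 20 - T
R³ + S(-331) = (-56)³ + (20 - 1*(-331)) = -175616 + (20 + 331) = -175616 + 351 = -175265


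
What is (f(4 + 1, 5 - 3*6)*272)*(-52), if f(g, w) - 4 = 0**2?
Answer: -56576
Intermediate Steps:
f(g, w) = 4 (f(g, w) = 4 + 0**2 = 4 + 0 = 4)
(f(4 + 1, 5 - 3*6)*272)*(-52) = (4*272)*(-52) = 1088*(-52) = -56576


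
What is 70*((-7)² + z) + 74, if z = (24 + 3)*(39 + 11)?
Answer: 98004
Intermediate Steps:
z = 1350 (z = 27*50 = 1350)
70*((-7)² + z) + 74 = 70*((-7)² + 1350) + 74 = 70*(49 + 1350) + 74 = 70*1399 + 74 = 97930 + 74 = 98004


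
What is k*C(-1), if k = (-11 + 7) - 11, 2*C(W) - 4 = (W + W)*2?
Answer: 0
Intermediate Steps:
C(W) = 2 + 2*W (C(W) = 2 + ((W + W)*2)/2 = 2 + ((2*W)*2)/2 = 2 + (4*W)/2 = 2 + 2*W)
k = -15 (k = -4 - 11 = -15)
k*C(-1) = -15*(2 + 2*(-1)) = -15*(2 - 2) = -15*0 = 0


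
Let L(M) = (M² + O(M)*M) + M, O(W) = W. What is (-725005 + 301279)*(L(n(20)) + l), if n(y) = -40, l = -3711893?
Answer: 1571486599158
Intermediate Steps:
L(M) = M + 2*M² (L(M) = (M² + M*M) + M = (M² + M²) + M = 2*M² + M = M + 2*M²)
(-725005 + 301279)*(L(n(20)) + l) = (-725005 + 301279)*(-40*(1 + 2*(-40)) - 3711893) = -423726*(-40*(1 - 80) - 3711893) = -423726*(-40*(-79) - 3711893) = -423726*(3160 - 3711893) = -423726*(-3708733) = 1571486599158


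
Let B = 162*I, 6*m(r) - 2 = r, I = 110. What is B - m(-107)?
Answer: 35675/2 ≈ 17838.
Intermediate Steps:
m(r) = ⅓ + r/6
B = 17820 (B = 162*110 = 17820)
B - m(-107) = 17820 - (⅓ + (⅙)*(-107)) = 17820 - (⅓ - 107/6) = 17820 - 1*(-35/2) = 17820 + 35/2 = 35675/2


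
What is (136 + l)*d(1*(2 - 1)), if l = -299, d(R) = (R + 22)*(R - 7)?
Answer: 22494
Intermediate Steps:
d(R) = (-7 + R)*(22 + R) (d(R) = (22 + R)*(-7 + R) = (-7 + R)*(22 + R))
(136 + l)*d(1*(2 - 1)) = (136 - 299)*(-154 + (1*(2 - 1))² + 15*(1*(2 - 1))) = -163*(-154 + (1*1)² + 15*(1*1)) = -163*(-154 + 1² + 15*1) = -163*(-154 + 1 + 15) = -163*(-138) = 22494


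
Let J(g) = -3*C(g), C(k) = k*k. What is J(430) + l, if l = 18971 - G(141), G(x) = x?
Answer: -535870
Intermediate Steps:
C(k) = k²
l = 18830 (l = 18971 - 1*141 = 18971 - 141 = 18830)
J(g) = -3*g²
J(430) + l = -3*430² + 18830 = -3*184900 + 18830 = -554700 + 18830 = -535870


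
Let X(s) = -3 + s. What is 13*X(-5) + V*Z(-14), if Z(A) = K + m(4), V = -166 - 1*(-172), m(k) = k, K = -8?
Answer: -128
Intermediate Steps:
V = 6 (V = -166 + 172 = 6)
Z(A) = -4 (Z(A) = -8 + 4 = -4)
13*X(-5) + V*Z(-14) = 13*(-3 - 5) + 6*(-4) = 13*(-8) - 24 = -104 - 24 = -128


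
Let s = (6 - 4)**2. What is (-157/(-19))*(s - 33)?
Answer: -4553/19 ≈ -239.63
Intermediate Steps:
s = 4 (s = 2**2 = 4)
(-157/(-19))*(s - 33) = (-157/(-19))*(4 - 33) = -157*(-1/19)*(-29) = (157/19)*(-29) = -4553/19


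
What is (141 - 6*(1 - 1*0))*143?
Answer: 19305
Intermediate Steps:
(141 - 6*(1 - 1*0))*143 = (141 - 6*(1 + 0))*143 = (141 - 6*1)*143 = (141 - 6)*143 = 135*143 = 19305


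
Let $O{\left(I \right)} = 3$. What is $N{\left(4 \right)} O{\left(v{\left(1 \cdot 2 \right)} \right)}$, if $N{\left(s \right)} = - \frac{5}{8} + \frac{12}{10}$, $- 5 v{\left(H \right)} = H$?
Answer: $\frac{69}{40} \approx 1.725$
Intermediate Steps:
$v{\left(H \right)} = - \frac{H}{5}$
$N{\left(s \right)} = \frac{23}{40}$ ($N{\left(s \right)} = \left(-5\right) \frac{1}{8} + 12 \cdot \frac{1}{10} = - \frac{5}{8} + \frac{6}{5} = \frac{23}{40}$)
$N{\left(4 \right)} O{\left(v{\left(1 \cdot 2 \right)} \right)} = \frac{23}{40} \cdot 3 = \frac{69}{40}$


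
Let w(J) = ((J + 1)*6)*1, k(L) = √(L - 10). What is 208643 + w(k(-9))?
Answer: 208649 + 6*I*√19 ≈ 2.0865e+5 + 26.153*I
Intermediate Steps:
k(L) = √(-10 + L)
w(J) = 6 + 6*J (w(J) = ((1 + J)*6)*1 = (6 + 6*J)*1 = 6 + 6*J)
208643 + w(k(-9)) = 208643 + (6 + 6*√(-10 - 9)) = 208643 + (6 + 6*√(-19)) = 208643 + (6 + 6*(I*√19)) = 208643 + (6 + 6*I*√19) = 208649 + 6*I*√19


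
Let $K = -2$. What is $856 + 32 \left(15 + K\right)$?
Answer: $1272$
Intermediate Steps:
$856 + 32 \left(15 + K\right) = 856 + 32 \left(15 - 2\right) = 856 + 32 \cdot 13 = 856 + 416 = 1272$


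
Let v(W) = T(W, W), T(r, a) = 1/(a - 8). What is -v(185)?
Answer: -1/177 ≈ -0.0056497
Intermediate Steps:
T(r, a) = 1/(-8 + a)
v(W) = 1/(-8 + W)
-v(185) = -1/(-8 + 185) = -1/177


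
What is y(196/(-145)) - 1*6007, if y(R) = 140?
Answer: -5867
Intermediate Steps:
y(196/(-145)) - 1*6007 = 140 - 1*6007 = 140 - 6007 = -5867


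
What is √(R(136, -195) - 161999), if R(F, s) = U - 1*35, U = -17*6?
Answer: 2*I*√40534 ≈ 402.66*I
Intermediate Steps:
U = -102
R(F, s) = -137 (R(F, s) = -102 - 1*35 = -102 - 35 = -137)
√(R(136, -195) - 161999) = √(-137 - 161999) = √(-162136) = 2*I*√40534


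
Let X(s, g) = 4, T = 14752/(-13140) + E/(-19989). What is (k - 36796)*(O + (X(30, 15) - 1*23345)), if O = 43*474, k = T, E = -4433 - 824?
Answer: 794400766120577/7295985 ≈ 1.0888e+8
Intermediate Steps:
E = -5257
T = -6272243/7295985 (T = 14752/(-13140) - 5257/(-19989) = 14752*(-1/13140) - 5257*(-1/19989) = -3688/3285 + 5257/19989 = -6272243/7295985 ≈ -0.85968)
k = -6272243/7295985 ≈ -0.85968
O = 20382
(k - 36796)*(O + (X(30, 15) - 1*23345)) = (-6272243/7295985 - 36796)*(20382 + (4 - 1*23345)) = -268469336303*(20382 + (4 - 23345))/7295985 = -268469336303*(20382 - 23341)/7295985 = -268469336303/7295985*(-2959) = 794400766120577/7295985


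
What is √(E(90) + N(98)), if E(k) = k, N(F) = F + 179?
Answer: √367 ≈ 19.157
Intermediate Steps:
N(F) = 179 + F
√(E(90) + N(98)) = √(90 + (179 + 98)) = √(90 + 277) = √367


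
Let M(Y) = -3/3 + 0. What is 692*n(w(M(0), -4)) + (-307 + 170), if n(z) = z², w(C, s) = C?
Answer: 555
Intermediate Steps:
M(Y) = -1 (M(Y) = -3*⅓ + 0 = -1 + 0 = -1)
692*n(w(M(0), -4)) + (-307 + 170) = 692*(-1)² + (-307 + 170) = 692*1 - 137 = 692 - 137 = 555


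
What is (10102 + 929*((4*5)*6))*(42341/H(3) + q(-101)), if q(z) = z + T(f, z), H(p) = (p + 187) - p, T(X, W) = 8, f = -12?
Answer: 3033470900/187 ≈ 1.6222e+7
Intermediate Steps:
H(p) = 187 (H(p) = (187 + p) - p = 187)
q(z) = 8 + z (q(z) = z + 8 = 8 + z)
(10102 + 929*((4*5)*6))*(42341/H(3) + q(-101)) = (10102 + 929*((4*5)*6))*(42341/187 + (8 - 101)) = (10102 + 929*(20*6))*(42341*(1/187) - 93) = (10102 + 929*120)*(42341/187 - 93) = (10102 + 111480)*(24950/187) = 121582*(24950/187) = 3033470900/187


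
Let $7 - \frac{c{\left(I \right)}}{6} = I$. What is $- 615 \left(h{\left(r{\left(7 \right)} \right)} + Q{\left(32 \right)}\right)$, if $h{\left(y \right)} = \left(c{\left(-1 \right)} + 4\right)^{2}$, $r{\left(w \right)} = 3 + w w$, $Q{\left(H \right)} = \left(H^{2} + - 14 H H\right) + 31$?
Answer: $6504855$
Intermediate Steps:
$c{\left(I \right)} = 42 - 6 I$
$Q{\left(H \right)} = 31 - 13 H^{2}$ ($Q{\left(H \right)} = \left(H^{2} - 14 H^{2}\right) + 31 = - 13 H^{2} + 31 = 31 - 13 H^{2}$)
$r{\left(w \right)} = 3 + w^{2}$
$h{\left(y \right)} = 2704$ ($h{\left(y \right)} = \left(\left(42 - -6\right) + 4\right)^{2} = \left(\left(42 + 6\right) + 4\right)^{2} = \left(48 + 4\right)^{2} = 52^{2} = 2704$)
$- 615 \left(h{\left(r{\left(7 \right)} \right)} + Q{\left(32 \right)}\right) = - 615 \left(2704 + \left(31 - 13 \cdot 32^{2}\right)\right) = - 615 \left(2704 + \left(31 - 13312\right)\right) = - 615 \left(2704 - 13281\right) = \left(-615\right) \left(-10577\right) = 6504855$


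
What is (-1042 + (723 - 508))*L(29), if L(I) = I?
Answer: -23983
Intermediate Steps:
(-1042 + (723 - 508))*L(29) = (-1042 + (723 - 508))*29 = (-1042 + 215)*29 = -827*29 = -23983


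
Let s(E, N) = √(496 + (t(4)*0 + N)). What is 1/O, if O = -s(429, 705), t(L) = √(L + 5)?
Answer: -√1201/1201 ≈ -0.028856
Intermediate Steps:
t(L) = √(5 + L)
s(E, N) = √(496 + N) (s(E, N) = √(496 + (√(5 + 4)*0 + N)) = √(496 + (√9*0 + N)) = √(496 + (3*0 + N)) = √(496 + (0 + N)) = √(496 + N))
O = -√1201 (O = -√(496 + 705) = -√1201 ≈ -34.655)
1/O = 1/(-√1201) = -√1201/1201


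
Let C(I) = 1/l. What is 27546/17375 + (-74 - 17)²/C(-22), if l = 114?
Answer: 16402618296/17375 ≈ 9.4404e+5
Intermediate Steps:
C(I) = 1/114
27546/17375 + (-74 - 17)²/C(-22) = 27546/17375 + (-74 - 17)²/(1/114) = 27546*(1/17375) + (-91)²*114 = 27546/17375 + 8281*114 = 27546/17375 + 944034 = 16402618296/17375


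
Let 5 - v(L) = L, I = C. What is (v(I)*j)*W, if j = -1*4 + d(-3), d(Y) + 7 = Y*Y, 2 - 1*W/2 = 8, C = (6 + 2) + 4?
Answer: -168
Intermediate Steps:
C = 12 (C = 8 + 4 = 12)
I = 12
v(L) = 5 - L
W = -12 (W = 4 - 2*8 = 4 - 16 = -12)
d(Y) = -7 + Y**2 (d(Y) = -7 + Y*Y = -7 + Y**2)
j = -2 (j = -1*4 + (-7 + (-3)**2) = -4 + (-7 + 9) = -4 + 2 = -2)
(v(I)*j)*W = ((5 - 1*12)*(-2))*(-12) = ((5 - 12)*(-2))*(-12) = -7*(-2)*(-12) = 14*(-12) = -168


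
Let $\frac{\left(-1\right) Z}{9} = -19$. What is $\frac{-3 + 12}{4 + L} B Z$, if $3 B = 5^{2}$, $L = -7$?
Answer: $-4275$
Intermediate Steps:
$Z = 171$ ($Z = \left(-9\right) \left(-19\right) = 171$)
$B = \frac{25}{3}$ ($B = \frac{5^{2}}{3} = \frac{1}{3} \cdot 25 = \frac{25}{3} \approx 8.3333$)
$\frac{-3 + 12}{4 + L} B Z = \frac{-3 + 12}{4 - 7} \cdot \frac{25}{3} \cdot 171 = \frac{9}{-3} \cdot \frac{25}{3} \cdot 171 = 9 \left(- \frac{1}{3}\right) \frac{25}{3} \cdot 171 = \left(-3\right) \frac{25}{3} \cdot 171 = \left(-25\right) 171 = -4275$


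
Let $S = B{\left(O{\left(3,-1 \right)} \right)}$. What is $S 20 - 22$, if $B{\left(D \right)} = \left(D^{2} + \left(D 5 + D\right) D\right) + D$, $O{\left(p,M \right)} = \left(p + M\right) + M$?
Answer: $138$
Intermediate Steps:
$O{\left(p,M \right)} = p + 2 M$ ($O{\left(p,M \right)} = \left(M + p\right) + M = p + 2 M$)
$B{\left(D \right)} = D + 7 D^{2}$ ($B{\left(D \right)} = \left(D^{2} + \left(5 D + D\right) D\right) + D = \left(D^{2} + 6 D D\right) + D = \left(D^{2} + 6 D^{2}\right) + D = 7 D^{2} + D = D + 7 D^{2}$)
$S = 8$ ($S = \left(3 + 2 \left(-1\right)\right) \left(1 + 7 \left(3 + 2 \left(-1\right)\right)\right) = \left(3 - 2\right) \left(1 + 7 \left(3 - 2\right)\right) = 1 \left(1 + 7 \cdot 1\right) = 1 \left(1 + 7\right) = 1 \cdot 8 = 8$)
$S 20 - 22 = 8 \cdot 20 - 22 = 160 - 22 = 138$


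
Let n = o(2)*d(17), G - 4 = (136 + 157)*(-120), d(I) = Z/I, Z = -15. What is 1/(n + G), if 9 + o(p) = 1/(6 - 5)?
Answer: -17/597532 ≈ -2.8450e-5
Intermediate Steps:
d(I) = -15/I
G = -35156 (G = 4 + (136 + 157)*(-120) = 4 + 293*(-120) = 4 - 35160 = -35156)
o(p) = -8 (o(p) = -9 + 1/(6 - 5) = -9 + 1/1 = -9 + 1 = -8)
n = 120/17 (n = -(-120)/17 = -8*(-15/17) = 120/17 ≈ 7.0588)
1/(n + G) = 1/(120/17 - 35156) = 1/(-597532/17) = -17/597532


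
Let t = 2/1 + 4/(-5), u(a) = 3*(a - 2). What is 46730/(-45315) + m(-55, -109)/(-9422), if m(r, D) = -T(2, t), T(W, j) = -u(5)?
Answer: -88139579/85391586 ≈ -1.0322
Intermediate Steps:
u(a) = -6 + 3*a (u(a) = 3*(-2 + a) = -6 + 3*a)
t = 6/5 (t = 2*1 + 4*(-1/5) = 2 - 4/5 = 6/5 ≈ 1.2000)
T(W, j) = -9 (T(W, j) = -(-6 + 3*5) = -(-6 + 15) = -1*9 = -9)
m(r, D) = 9 (m(r, D) = -1*(-9) = 9)
46730/(-45315) + m(-55, -109)/(-9422) = 46730/(-45315) + 9/(-9422) = 46730*(-1/45315) + 9*(-1/9422) = -9346/9063 - 9/9422 = -88139579/85391586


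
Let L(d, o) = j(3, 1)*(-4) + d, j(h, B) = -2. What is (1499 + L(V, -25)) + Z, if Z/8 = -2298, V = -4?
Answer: -16881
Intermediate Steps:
Z = -18384 (Z = 8*(-2298) = -18384)
L(d, o) = 8 + d (L(d, o) = -2*(-4) + d = 8 + d)
(1499 + L(V, -25)) + Z = (1499 + (8 - 4)) - 18384 = (1499 + 4) - 18384 = 1503 - 18384 = -16881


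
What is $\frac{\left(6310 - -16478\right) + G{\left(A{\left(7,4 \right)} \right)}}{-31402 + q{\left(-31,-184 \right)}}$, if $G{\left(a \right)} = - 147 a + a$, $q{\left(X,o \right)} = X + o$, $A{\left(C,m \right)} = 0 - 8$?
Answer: $- \frac{23956}{31617} \approx -0.75769$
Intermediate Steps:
$A{\left(C,m \right)} = -8$ ($A{\left(C,m \right)} = 0 - 8 = -8$)
$G{\left(a \right)} = - 146 a$
$\frac{\left(6310 - -16478\right) + G{\left(A{\left(7,4 \right)} \right)}}{-31402 + q{\left(-31,-184 \right)}} = \frac{\left(6310 - -16478\right) - -1168}{-31402 - 215} = \frac{\left(6310 + 16478\right) + 1168}{-31402 - 215} = \frac{22788 + 1168}{-31617} = 23956 \left(- \frac{1}{31617}\right) = - \frac{23956}{31617}$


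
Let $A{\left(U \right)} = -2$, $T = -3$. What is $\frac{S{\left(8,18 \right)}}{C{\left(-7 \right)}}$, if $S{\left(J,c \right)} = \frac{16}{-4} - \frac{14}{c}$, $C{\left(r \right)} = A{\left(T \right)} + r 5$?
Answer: $\frac{43}{333} \approx 0.12913$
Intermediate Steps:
$C{\left(r \right)} = -2 + 5 r$ ($C{\left(r \right)} = -2 + r 5 = -2 + 5 r$)
$S{\left(J,c \right)} = -4 - \frac{14}{c}$ ($S{\left(J,c \right)} = 16 \left(- \frac{1}{4}\right) - \frac{14}{c} = -4 - \frac{14}{c}$)
$\frac{S{\left(8,18 \right)}}{C{\left(-7 \right)}} = \frac{-4 - \frac{14}{18}}{-2 + 5 \left(-7\right)} = \frac{-4 - \frac{7}{9}}{-2 - 35} = \frac{-4 - \frac{7}{9}}{-37} = \left(- \frac{43}{9}\right) \left(- \frac{1}{37}\right) = \frac{43}{333}$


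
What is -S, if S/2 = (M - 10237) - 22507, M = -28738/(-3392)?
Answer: 55519455/848 ≈ 65471.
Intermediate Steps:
M = 14369/1696 (M = -28738*(-1/3392) = 14369/1696 ≈ 8.4723)
S = -55519455/848 (S = 2*((14369/1696 - 10237) - 22507) = 2*(-17347583/1696 - 22507) = 2*(-55519455/1696) = -55519455/848 ≈ -65471.)
-S = -1*(-55519455/848) = 55519455/848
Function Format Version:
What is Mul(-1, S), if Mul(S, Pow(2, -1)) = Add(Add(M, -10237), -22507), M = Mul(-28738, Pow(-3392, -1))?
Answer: Rational(55519455, 848) ≈ 65471.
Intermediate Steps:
M = Rational(14369, 1696) (M = Mul(-28738, Rational(-1, 3392)) = Rational(14369, 1696) ≈ 8.4723)
S = Rational(-55519455, 848) (S = Mul(2, Add(Add(Rational(14369, 1696), -10237), -22507)) = Mul(2, Add(Rational(-17347583, 1696), -22507)) = Mul(2, Rational(-55519455, 1696)) = Rational(-55519455, 848) ≈ -65471.)
Mul(-1, S) = Mul(-1, Rational(-55519455, 848)) = Rational(55519455, 848)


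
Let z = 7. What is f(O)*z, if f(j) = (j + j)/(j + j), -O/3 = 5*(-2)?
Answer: 7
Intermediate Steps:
O = 30 (O = -15*(-2) = -3*(-10) = 30)
f(j) = 1 (f(j) = (2*j)/((2*j)) = (2*j)*(1/(2*j)) = 1)
f(O)*z = 1*7 = 7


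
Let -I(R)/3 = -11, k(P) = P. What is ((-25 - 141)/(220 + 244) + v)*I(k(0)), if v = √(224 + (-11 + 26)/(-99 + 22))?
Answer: -2739/232 + 3*√1326941/7 ≈ 481.88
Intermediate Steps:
I(R) = 33 (I(R) = -3*(-11) = 33)
v = √1326941/77 (v = √(224 + 15/(-77)) = √(224 + 15*(-1/77)) = √(224 - 15/77) = √(17233/77) = √1326941/77 ≈ 14.960)
((-25 - 141)/(220 + 244) + v)*I(k(0)) = ((-25 - 141)/(220 + 244) + √1326941/77)*33 = (-166/464 + √1326941/77)*33 = (-166*1/464 + √1326941/77)*33 = (-83/232 + √1326941/77)*33 = -2739/232 + 3*√1326941/7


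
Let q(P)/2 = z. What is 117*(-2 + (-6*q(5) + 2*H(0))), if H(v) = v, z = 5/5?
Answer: -1638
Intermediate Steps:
z = 1 (z = 5*(⅕) = 1)
q(P) = 2 (q(P) = 2*1 = 2)
117*(-2 + (-6*q(5) + 2*H(0))) = 117*(-2 + (-6*2 + 2*0)) = 117*(-2 + (-12 + 0)) = 117*(-2 - 12) = 117*(-14) = -1638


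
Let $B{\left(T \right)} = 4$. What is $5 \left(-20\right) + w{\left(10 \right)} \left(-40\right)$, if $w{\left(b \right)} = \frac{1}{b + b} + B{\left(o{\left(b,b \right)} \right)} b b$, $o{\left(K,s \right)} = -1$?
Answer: $-16102$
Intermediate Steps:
$w{\left(b \right)} = \frac{1}{2 b} + 4 b^{2}$ ($w{\left(b \right)} = \frac{1}{b + b} + 4 b b = \frac{1}{2 b} + 4 b^{2}$)
$5 \left(-20\right) + w{\left(10 \right)} \left(-40\right) = 5 \left(-20\right) + \frac{1 + 8 \cdot 10^{3}}{2 \cdot 10} \left(-40\right) = -100 + \frac{1}{2} \cdot \frac{1}{10} \left(1 + 8 \cdot 1000\right) \left(-40\right) = -100 + \frac{1}{2} \cdot \frac{1}{10} \left(1 + 8000\right) \left(-40\right) = -100 + \frac{1}{2} \cdot \frac{1}{10} \cdot 8001 \left(-40\right) = -100 + \frac{8001}{20} \left(-40\right) = -100 - 16002 = -16102$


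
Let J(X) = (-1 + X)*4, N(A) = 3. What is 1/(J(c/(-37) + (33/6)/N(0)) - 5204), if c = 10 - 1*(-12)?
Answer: -111/577538 ≈ -0.00019220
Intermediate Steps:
c = 22 (c = 10 + 12 = 22)
J(X) = -4 + 4*X
1/(J(c/(-37) + (33/6)/N(0)) - 5204) = 1/((-4 + 4*(22/(-37) + (33/6)/3)) - 5204) = 1/((-4 + 4*(22*(-1/37) + (33*(⅙))*(⅓))) - 5204) = 1/((-4 + 4*(-22/37 + (11/2)*(⅓))) - 5204) = 1/((-4 + 4*(-22/37 + 11/6)) - 5204) = 1/((-4 + 4*(275/222)) - 5204) = 1/((-4 + 550/111) - 5204) = 1/(106/111 - 5204) = 1/(-577538/111) = -111/577538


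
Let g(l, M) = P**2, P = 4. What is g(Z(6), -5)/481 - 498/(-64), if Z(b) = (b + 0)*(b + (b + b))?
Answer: 120281/15392 ≈ 7.8145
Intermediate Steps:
Z(b) = 3*b**2 (Z(b) = b*(b + 2*b) = b*(3*b) = 3*b**2)
g(l, M) = 16 (g(l, M) = 4**2 = 16)
g(Z(6), -5)/481 - 498/(-64) = 16/481 - 498/(-64) = 16*(1/481) - 498*(-1/64) = 16/481 + 249/32 = 120281/15392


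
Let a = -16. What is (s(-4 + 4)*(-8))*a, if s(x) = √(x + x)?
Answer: 0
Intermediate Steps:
s(x) = √2*√x (s(x) = √(2*x) = √2*√x)
(s(-4 + 4)*(-8))*a = ((√2*√(-4 + 4))*(-8))*(-16) = ((√2*√0)*(-8))*(-16) = ((√2*0)*(-8))*(-16) = (0*(-8))*(-16) = 0*(-16) = 0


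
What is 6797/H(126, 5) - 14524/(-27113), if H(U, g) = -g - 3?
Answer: -184170869/216904 ≈ -849.09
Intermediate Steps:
H(U, g) = -3 - g
6797/H(126, 5) - 14524/(-27113) = 6797/(-3 - 1*5) - 14524/(-27113) = 6797/(-3 - 5) - 14524*(-1/27113) = 6797/(-8) + 14524/27113 = 6797*(-⅛) + 14524/27113 = -6797/8 + 14524/27113 = -184170869/216904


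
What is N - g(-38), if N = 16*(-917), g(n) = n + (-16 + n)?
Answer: -14580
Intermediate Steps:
g(n) = -16 + 2*n
N = -14672
N - g(-38) = -14672 - (-16 + 2*(-38)) = -14672 - (-16 - 76) = -14672 - 1*(-92) = -14672 + 92 = -14580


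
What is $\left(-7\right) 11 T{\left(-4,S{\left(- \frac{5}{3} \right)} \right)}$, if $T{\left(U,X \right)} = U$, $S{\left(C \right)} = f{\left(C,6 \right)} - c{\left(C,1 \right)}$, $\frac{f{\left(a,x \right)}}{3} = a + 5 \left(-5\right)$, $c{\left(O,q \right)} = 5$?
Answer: $308$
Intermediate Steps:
$f{\left(a,x \right)} = -75 + 3 a$ ($f{\left(a,x \right)} = 3 \left(a + 5 \left(-5\right)\right) = 3 \left(a - 25\right) = 3 \left(-25 + a\right) = -75 + 3 a$)
$S{\left(C \right)} = -80 + 3 C$ ($S{\left(C \right)} = \left(-75 + 3 C\right) - 5 = -80 + 3 C$)
$\left(-7\right) 11 T{\left(-4,S{\left(- \frac{5}{3} \right)} \right)} = \left(-7\right) 11 \left(-4\right) = \left(-77\right) \left(-4\right) = 308$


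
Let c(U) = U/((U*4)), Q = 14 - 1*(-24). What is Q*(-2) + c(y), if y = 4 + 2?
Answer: -303/4 ≈ -75.750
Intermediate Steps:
y = 6
Q = 38 (Q = 14 + 24 = 38)
c(U) = 1/4 (c(U) = U/((4*U)) = U*(1/(4*U)) = 1/4)
Q*(-2) + c(y) = 38*(-2) + 1/4 = -76 + 1/4 = -303/4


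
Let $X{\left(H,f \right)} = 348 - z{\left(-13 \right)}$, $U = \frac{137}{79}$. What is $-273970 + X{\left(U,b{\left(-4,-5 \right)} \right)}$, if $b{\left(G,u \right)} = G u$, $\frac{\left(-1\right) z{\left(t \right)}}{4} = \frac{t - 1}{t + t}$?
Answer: $- \frac{3557058}{13} \approx -2.7362 \cdot 10^{5}$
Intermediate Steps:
$U = \frac{137}{79}$ ($U = 137 \cdot \frac{1}{79} = \frac{137}{79} \approx 1.7342$)
$z{\left(t \right)} = - \frac{2 \left(-1 + t\right)}{t}$ ($z{\left(t \right)} = - 4 \frac{t - 1}{t + t} = - 4 \frac{-1 + t}{2 t} = - \frac{2 \left(-1 + t\right)}{t}$)
$X{\left(H,f \right)} = \frac{4552}{13}$ ($X{\left(H,f \right)} = 348 - \left(-2 + \frac{2}{-13}\right) = 348 - \left(-2 + 2 \left(- \frac{1}{13}\right)\right) = 348 - \left(-2 - \frac{2}{13}\right) = 348 - - \frac{28}{13} = 348 + \frac{28}{13} = \frac{4552}{13}$)
$-273970 + X{\left(U,b{\left(-4,-5 \right)} \right)} = -273970 + \frac{4552}{13} = - \frac{3557058}{13}$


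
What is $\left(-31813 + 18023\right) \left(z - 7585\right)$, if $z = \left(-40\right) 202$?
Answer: $216020350$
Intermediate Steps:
$z = -8080$
$\left(-31813 + 18023\right) \left(z - 7585\right) = \left(-31813 + 18023\right) \left(-8080 - 7585\right) = \left(-13790\right) \left(-15665\right) = 216020350$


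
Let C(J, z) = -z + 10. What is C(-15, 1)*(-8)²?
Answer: 576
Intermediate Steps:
C(J, z) = 10 - z
C(-15, 1)*(-8)² = (10 - 1*1)*(-8)² = (10 - 1)*64 = 9*64 = 576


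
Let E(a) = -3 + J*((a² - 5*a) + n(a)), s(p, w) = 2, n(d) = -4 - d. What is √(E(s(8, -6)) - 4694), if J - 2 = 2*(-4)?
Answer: 5*I*√185 ≈ 68.007*I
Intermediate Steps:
J = -6 (J = 2 + 2*(-4) = 2 - 8 = -6)
E(a) = 21 - 6*a² + 36*a (E(a) = -3 - 6*((a² - 5*a) + (-4 - a)) = -3 - 6*(-4 + a² - 6*a) = -3 + (24 - 6*a² + 36*a) = 21 - 6*a² + 36*a)
√(E(s(8, -6)) - 4694) = √((21 - 6*2² + 36*2) - 4694) = √((21 - 6*4 + 72) - 4694) = √((21 - 24 + 72) - 4694) = √(69 - 4694) = √(-4625) = 5*I*√185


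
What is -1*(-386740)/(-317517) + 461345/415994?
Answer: -14396639195/132085166898 ≈ -0.10900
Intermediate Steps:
-1*(-386740)/(-317517) + 461345/415994 = 386740*(-1/317517) + 461345*(1/415994) = -386740/317517 + 461345/415994 = -14396639195/132085166898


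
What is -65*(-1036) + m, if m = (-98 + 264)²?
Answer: 94896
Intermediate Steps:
m = 27556 (m = 166² = 27556)
-65*(-1036) + m = -65*(-1036) + 27556 = 67340 + 27556 = 94896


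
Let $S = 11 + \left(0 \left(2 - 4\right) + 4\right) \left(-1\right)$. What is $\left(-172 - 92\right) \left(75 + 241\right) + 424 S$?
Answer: $-80456$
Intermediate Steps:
$S = 7$ ($S = 11 + \left(0 \left(2 - 4\right) + 4\right) \left(-1\right) = 11 + \left(0 \left(-2\right) + 4\right) \left(-1\right) = 11 + \left(0 + 4\right) \left(-1\right) = 11 + 4 \left(-1\right) = 11 - 4 = 7$)
$\left(-172 - 92\right) \left(75 + 241\right) + 424 S = \left(-172 - 92\right) \left(75 + 241\right) + 424 \cdot 7 = \left(-264\right) 316 + 2968 = -83424 + 2968 = -80456$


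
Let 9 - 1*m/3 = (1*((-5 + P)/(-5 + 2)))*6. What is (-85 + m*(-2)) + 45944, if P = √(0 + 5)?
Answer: 45865 - 12*√5 ≈ 45838.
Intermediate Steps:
P = √5 ≈ 2.2361
m = -3 + 6*√5 (m = 27 - 3*1*((-5 + √5)/(-5 + 2))*6 = 27 - 3*1*((-5 + √5)/(-3))*6 = 27 - 3*1*((-5 + √5)*(-⅓))*6 = 27 - 3*1*(5/3 - √5/3)*6 = 27 - 3*(5/3 - √5/3)*6 = 27 - 3*(10 - 2*√5) = 27 + (-30 + 6*√5) = -3 + 6*√5 ≈ 10.416)
(-85 + m*(-2)) + 45944 = (-85 + (-3 + 6*√5)*(-2)) + 45944 = (-85 + (6 - 12*√5)) + 45944 = (-79 - 12*√5) + 45944 = 45865 - 12*√5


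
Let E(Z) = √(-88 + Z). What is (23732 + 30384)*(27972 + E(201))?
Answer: 1513732752 + 54116*√113 ≈ 1.5143e+9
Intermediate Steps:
(23732 + 30384)*(27972 + E(201)) = (23732 + 30384)*(27972 + √(-88 + 201)) = 54116*(27972 + √113) = 1513732752 + 54116*√113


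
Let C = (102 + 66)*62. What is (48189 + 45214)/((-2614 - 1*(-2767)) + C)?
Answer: 93403/10569 ≈ 8.8374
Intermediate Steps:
C = 10416 (C = 168*62 = 10416)
(48189 + 45214)/((-2614 - 1*(-2767)) + C) = (48189 + 45214)/((-2614 - 1*(-2767)) + 10416) = 93403/((-2614 + 2767) + 10416) = 93403/(153 + 10416) = 93403/10569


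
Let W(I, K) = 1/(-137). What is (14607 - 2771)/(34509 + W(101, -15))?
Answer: 405383/1181933 ≈ 0.34298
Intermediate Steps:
W(I, K) = -1/137
(14607 - 2771)/(34509 + W(101, -15)) = (14607 - 2771)/(34509 - 1/137) = 11836/(4727732/137) = 11836*(137/4727732) = 405383/1181933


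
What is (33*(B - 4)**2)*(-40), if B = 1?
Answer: -11880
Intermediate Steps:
(33*(B - 4)**2)*(-40) = (33*(1 - 4)**2)*(-40) = (33*(-3)**2)*(-40) = (33*9)*(-40) = 297*(-40) = -11880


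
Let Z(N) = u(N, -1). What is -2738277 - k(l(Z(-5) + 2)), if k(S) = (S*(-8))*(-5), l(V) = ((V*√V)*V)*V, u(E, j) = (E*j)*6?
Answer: -2738277 - 5242880*√2 ≈ -1.0153e+7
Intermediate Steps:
u(E, j) = 6*E*j
Z(N) = -6*N (Z(N) = 6*N*(-1) = -6*N)
l(V) = V^(7/2) (l(V) = (V^(3/2)*V)*V = V^(5/2)*V = V^(7/2))
k(S) = 40*S (k(S) = -8*S*(-5) = 40*S)
-2738277 - k(l(Z(-5) + 2)) = -2738277 - 40*(-6*(-5) + 2)^(7/2) = -2738277 - 40*(30 + 2)^(7/2) = -2738277 - 40*32^(7/2) = -2738277 - 40*131072*√2 = -2738277 - 5242880*√2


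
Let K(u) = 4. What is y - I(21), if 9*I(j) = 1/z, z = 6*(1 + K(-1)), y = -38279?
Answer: -10335331/270 ≈ -38279.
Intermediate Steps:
z = 30 (z = 6*(1 + 4) = 6*5 = 30)
I(j) = 1/270 (I(j) = (⅑)/30 = (⅑)*(1/30) = 1/270)
y - I(21) = -38279 - 1*1/270 = -38279 - 1/270 = -10335331/270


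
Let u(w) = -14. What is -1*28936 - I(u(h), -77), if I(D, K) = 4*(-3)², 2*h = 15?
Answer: -28972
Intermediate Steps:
h = 15/2 (h = (½)*15 = 15/2 ≈ 7.5000)
I(D, K) = 36 (I(D, K) = 4*9 = 36)
-1*28936 - I(u(h), -77) = -1*28936 - 1*36 = -28936 - 36 = -28972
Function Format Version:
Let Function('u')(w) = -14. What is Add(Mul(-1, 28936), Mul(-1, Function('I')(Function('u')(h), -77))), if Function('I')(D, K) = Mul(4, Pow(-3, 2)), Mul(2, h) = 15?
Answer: -28972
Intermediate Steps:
h = Rational(15, 2) (h = Mul(Rational(1, 2), 15) = Rational(15, 2) ≈ 7.5000)
Function('I')(D, K) = 36 (Function('I')(D, K) = Mul(4, 9) = 36)
Add(Mul(-1, 28936), Mul(-1, Function('I')(Function('u')(h), -77))) = Add(Mul(-1, 28936), Mul(-1, 36)) = Add(-28936, -36) = -28972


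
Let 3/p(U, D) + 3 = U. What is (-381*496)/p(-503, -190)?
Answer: 31873952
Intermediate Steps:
p(U, D) = 3/(-3 + U)
(-381*496)/p(-503, -190) = (-381*496)/((3/(-3 - 503))) = -188976/(3/(-506)) = -188976/(3*(-1/506)) = -188976/(-3/506) = -188976*(-506/3) = 31873952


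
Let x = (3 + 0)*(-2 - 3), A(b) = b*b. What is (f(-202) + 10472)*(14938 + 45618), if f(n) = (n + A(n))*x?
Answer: -36246278248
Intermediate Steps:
A(b) = b**2
x = -15 (x = 3*(-5) = -15)
f(n) = -15*n - 15*n**2 (f(n) = (n + n**2)*(-15) = -15*n - 15*n**2)
(f(-202) + 10472)*(14938 + 45618) = (15*(-202)*(-1 - 1*(-202)) + 10472)*(14938 + 45618) = (15*(-202)*(-1 + 202) + 10472)*60556 = (15*(-202)*201 + 10472)*60556 = (-609030 + 10472)*60556 = -598558*60556 = -36246278248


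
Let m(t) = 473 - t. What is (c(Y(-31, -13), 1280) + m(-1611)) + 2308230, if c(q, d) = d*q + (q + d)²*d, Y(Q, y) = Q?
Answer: 1999071914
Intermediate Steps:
c(q, d) = d*q + d*(d + q)² (c(q, d) = d*q + (d + q)²*d = d*q + d*(d + q)²)
(c(Y(-31, -13), 1280) + m(-1611)) + 2308230 = (1280*(-31 + (1280 - 31)²) + (473 - 1*(-1611))) + 2308230 = (1280*(-31 + 1249²) + (473 + 1611)) + 2308230 = (1280*(-31 + 1560001) + 2084) + 2308230 = (1280*1559970 + 2084) + 2308230 = (1996761600 + 2084) + 2308230 = 1996763684 + 2308230 = 1999071914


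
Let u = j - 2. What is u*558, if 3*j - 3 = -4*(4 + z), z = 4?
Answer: -6510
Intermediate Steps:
j = -29/3 (j = 1 + (-4*(4 + 4))/3 = 1 + (-4*8)/3 = 1 + (1/3)*(-32) = 1 - 32/3 = -29/3 ≈ -9.6667)
u = -35/3 (u = -29/3 - 2 = -35/3 ≈ -11.667)
u*558 = -35/3*558 = -6510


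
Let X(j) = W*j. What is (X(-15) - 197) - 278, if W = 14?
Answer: -685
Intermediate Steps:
X(j) = 14*j
(X(-15) - 197) - 278 = (14*(-15) - 197) - 278 = (-210 - 197) - 278 = -407 - 278 = -685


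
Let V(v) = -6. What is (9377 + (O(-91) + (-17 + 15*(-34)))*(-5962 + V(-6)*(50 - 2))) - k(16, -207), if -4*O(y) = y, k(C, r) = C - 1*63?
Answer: 6321973/2 ≈ 3.1610e+6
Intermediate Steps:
k(C, r) = -63 + C (k(C, r) = C - 63 = -63 + C)
O(y) = -y/4
(9377 + (O(-91) + (-17 + 15*(-34)))*(-5962 + V(-6)*(50 - 2))) - k(16, -207) = (9377 + (-¼*(-91) + (-17 + 15*(-34)))*(-5962 - 6*(50 - 2))) - (-63 + 16) = (9377 + (91/4 + (-17 - 510))*(-5962 - 6*48)) - 1*(-47) = (9377 + (91/4 - 527)*(-5962 - 288)) + 47 = (9377 - 2017/4*(-6250)) + 47 = (9377 + 6303125/2) + 47 = 6321879/2 + 47 = 6321973/2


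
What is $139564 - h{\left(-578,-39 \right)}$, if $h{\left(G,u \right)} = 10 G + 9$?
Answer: $145335$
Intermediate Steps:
$h{\left(G,u \right)} = 9 + 10 G$
$139564 - h{\left(-578,-39 \right)} = 139564 - \left(9 + 10 \left(-578\right)\right) = 139564 - \left(9 - 5780\right) = 139564 - -5771 = 139564 + 5771 = 145335$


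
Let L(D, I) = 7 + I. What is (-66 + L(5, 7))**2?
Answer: 2704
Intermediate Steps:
(-66 + L(5, 7))**2 = (-66 + (7 + 7))**2 = (-66 + 14)**2 = (-52)**2 = 2704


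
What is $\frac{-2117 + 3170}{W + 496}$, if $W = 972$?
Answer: $\frac{1053}{1468} \approx 0.7173$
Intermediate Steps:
$\frac{-2117 + 3170}{W + 496} = \frac{-2117 + 3170}{972 + 496} = \frac{1053}{1468}$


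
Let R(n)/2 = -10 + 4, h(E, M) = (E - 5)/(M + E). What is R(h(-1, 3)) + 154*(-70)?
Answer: -10792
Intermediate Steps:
h(E, M) = (-5 + E)/(E + M)
R(n) = -12 (R(n) = 2*(-10 + 4) = 2*(-6) = -12)
R(h(-1, 3)) + 154*(-70) = -12 + 154*(-70) = -12 - 10780 = -10792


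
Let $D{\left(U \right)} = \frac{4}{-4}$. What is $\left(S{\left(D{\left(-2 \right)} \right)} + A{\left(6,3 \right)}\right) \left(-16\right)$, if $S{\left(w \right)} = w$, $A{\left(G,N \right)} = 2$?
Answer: $-16$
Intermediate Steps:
$D{\left(U \right)} = -1$ ($D{\left(U \right)} = 4 \left(- \frac{1}{4}\right) = -1$)
$\left(S{\left(D{\left(-2 \right)} \right)} + A{\left(6,3 \right)}\right) \left(-16\right) = \left(-1 + 2\right) \left(-16\right) = 1 \left(-16\right) = -16$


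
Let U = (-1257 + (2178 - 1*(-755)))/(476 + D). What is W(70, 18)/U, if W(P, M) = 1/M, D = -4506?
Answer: -2015/15084 ≈ -0.13359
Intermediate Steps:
U = -838/2015 (U = (-1257 + (2178 - 1*(-755)))/(476 - 4506) = (-1257 + (2178 + 755))/(-4030) = (-1257 + 2933)*(-1/4030) = 1676*(-1/4030) = -838/2015 ≈ -0.41588)
W(70, 18)/U = 1/(18*(-838/2015)) = (1/18)*(-2015/838) = -2015/15084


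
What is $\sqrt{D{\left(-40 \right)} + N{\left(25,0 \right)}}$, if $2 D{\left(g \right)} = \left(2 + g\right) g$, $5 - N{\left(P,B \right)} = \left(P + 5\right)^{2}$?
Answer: $3 i \sqrt{15} \approx 11.619 i$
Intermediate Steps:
$N{\left(P,B \right)} = 5 - \left(5 + P\right)^{2}$ ($N{\left(P,B \right)} = 5 - \left(P + 5\right)^{2} = 5 - \left(5 + P\right)^{2}$)
$D{\left(g \right)} = \frac{g \left(2 + g\right)}{2}$ ($D{\left(g \right)} = \frac{\left(2 + g\right) g}{2} = \frac{g \left(2 + g\right)}{2}$)
$\sqrt{D{\left(-40 \right)} + N{\left(25,0 \right)}} = \sqrt{\frac{1}{2} \left(-40\right) \left(2 - 40\right) + \left(5 - \left(5 + 25\right)^{2}\right)} = \sqrt{\frac{1}{2} \left(-40\right) \left(-38\right) + \left(5 - 30^{2}\right)} = \sqrt{760 + \left(5 - 900\right)} = \sqrt{760 - 895} = \sqrt{-135} = 3 i \sqrt{15}$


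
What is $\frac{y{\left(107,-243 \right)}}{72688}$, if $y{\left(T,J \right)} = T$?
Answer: $\frac{107}{72688} \approx 0.001472$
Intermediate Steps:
$\frac{y{\left(107,-243 \right)}}{72688} = \frac{107}{72688}$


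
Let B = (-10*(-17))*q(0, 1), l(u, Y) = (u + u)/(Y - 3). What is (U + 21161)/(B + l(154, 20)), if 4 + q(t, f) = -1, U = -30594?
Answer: 160361/14142 ≈ 11.339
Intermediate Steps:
q(t, f) = -5 (q(t, f) = -4 - 1 = -5)
l(u, Y) = 2*u/(-3 + Y) (l(u, Y) = (2*u)/(-3 + Y) = 2*u/(-3 + Y))
B = -850 (B = -10*(-17)*(-5) = 170*(-5) = -850)
(U + 21161)/(B + l(154, 20)) = (-30594 + 21161)/(-850 + 2*154/(-3 + 20)) = -9433/(-850 + 2*154/17) = -9433/(-850 + 2*154*(1/17)) = -9433/(-850 + 308/17) = -9433/(-14142/17) = -9433*(-17/14142) = 160361/14142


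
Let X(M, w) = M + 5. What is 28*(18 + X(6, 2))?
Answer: 812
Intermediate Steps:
X(M, w) = 5 + M
28*(18 + X(6, 2)) = 28*(18 + (5 + 6)) = 28*(18 + 11) = 28*29 = 812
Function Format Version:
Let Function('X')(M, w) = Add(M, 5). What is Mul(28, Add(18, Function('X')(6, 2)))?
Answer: 812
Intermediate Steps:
Function('X')(M, w) = Add(5, M)
Mul(28, Add(18, Function('X')(6, 2))) = Mul(28, Add(18, Add(5, 6))) = Mul(28, Add(18, 11)) = Mul(28, 29) = 812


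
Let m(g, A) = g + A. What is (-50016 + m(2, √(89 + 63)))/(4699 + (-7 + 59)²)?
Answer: -50014/7403 + 2*√38/7403 ≈ -6.7542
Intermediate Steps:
m(g, A) = A + g
(-50016 + m(2, √(89 + 63)))/(4699 + (-7 + 59)²) = (-50016 + (√(89 + 63) + 2))/(4699 + (-7 + 59)²) = (-50016 + (√152 + 2))/(4699 + 52²) = (-50016 + (2*√38 + 2))/(4699 + 2704) = (-50016 + (2 + 2*√38))/7403 = (-50014 + 2*√38)*(1/7403) = -50014/7403 + 2*√38/7403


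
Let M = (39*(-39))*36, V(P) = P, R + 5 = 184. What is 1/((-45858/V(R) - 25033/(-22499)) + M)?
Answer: -4027321/221547266911 ≈ -1.8178e-5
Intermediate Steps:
R = 179 (R = -5 + 184 = 179)
M = -54756 (M = -1521*36 = -54756)
1/((-45858/V(R) - 25033/(-22499)) + M) = 1/((-45858/179 - 25033/(-22499)) - 54756) = 1/((-45858*1/179 - 25033*(-1/22499)) - 54756) = 1/((-45858/179 + 25033/22499) - 54756) = 1/(-1027278235/4027321 - 54756) = 1/(-221547266911/4027321) = -4027321/221547266911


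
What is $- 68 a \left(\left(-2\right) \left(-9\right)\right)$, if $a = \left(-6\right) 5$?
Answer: $36720$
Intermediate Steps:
$a = -30$
$- 68 a \left(\left(-2\right) \left(-9\right)\right) = \left(-68\right) \left(-30\right) \left(\left(-2\right) \left(-9\right)\right) = 2040 \cdot 18 = 36720$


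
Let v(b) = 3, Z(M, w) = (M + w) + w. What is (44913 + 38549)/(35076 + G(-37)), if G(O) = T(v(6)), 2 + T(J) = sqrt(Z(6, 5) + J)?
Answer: 154070852/64746603 - 83462*sqrt(19)/1230185457 ≈ 2.3793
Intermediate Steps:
Z(M, w) = M + 2*w
T(J) = -2 + sqrt(16 + J) (T(J) = -2 + sqrt((6 + 2*5) + J) = -2 + sqrt((6 + 10) + J) = -2 + sqrt(16 + J))
G(O) = -2 + sqrt(19) (G(O) = -2 + sqrt(16 + 3) = -2 + sqrt(19))
(44913 + 38549)/(35076 + G(-37)) = (44913 + 38549)/(35076 + (-2 + sqrt(19))) = 83462/(35074 + sqrt(19))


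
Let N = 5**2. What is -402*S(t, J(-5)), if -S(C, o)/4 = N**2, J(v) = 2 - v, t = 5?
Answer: 1005000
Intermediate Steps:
N = 25
S(C, o) = -2500 (S(C, o) = -4*25**2 = -4*625 = -2500)
-402*S(t, J(-5)) = -402*(-2500) = 1005000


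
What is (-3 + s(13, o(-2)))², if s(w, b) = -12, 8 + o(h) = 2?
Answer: 225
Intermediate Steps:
o(h) = -6 (o(h) = -8 + 2 = -6)
(-3 + s(13, o(-2)))² = (-3 - 12)² = (-15)² = 225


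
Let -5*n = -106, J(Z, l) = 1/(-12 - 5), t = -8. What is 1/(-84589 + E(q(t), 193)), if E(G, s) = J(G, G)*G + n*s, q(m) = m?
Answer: -85/6842239 ≈ -1.2423e-5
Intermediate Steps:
J(Z, l) = -1/17 (J(Z, l) = 1/(-17) = -1/17)
n = 106/5 (n = -⅕*(-106) = 106/5 ≈ 21.200)
E(G, s) = -G/17 + 106*s/5
1/(-84589 + E(q(t), 193)) = 1/(-84589 + (-1/17*(-8) + (106/5)*193)) = 1/(-84589 + (8/17 + 20458/5)) = 1/(-84589 + 347826/85) = 1/(-6842239/85) = -85/6842239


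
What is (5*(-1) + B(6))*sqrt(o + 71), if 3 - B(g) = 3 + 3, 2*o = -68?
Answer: -8*sqrt(37) ≈ -48.662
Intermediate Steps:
o = -34 (o = (1/2)*(-68) = -34)
B(g) = -3 (B(g) = 3 - (3 + 3) = 3 - 1*6 = 3 - 6 = -3)
(5*(-1) + B(6))*sqrt(o + 71) = (5*(-1) - 3)*sqrt(-34 + 71) = (-5 - 3)*sqrt(37) = -8*sqrt(37)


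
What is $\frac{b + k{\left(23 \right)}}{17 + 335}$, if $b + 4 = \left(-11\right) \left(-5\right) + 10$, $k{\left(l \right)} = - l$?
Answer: $\frac{19}{176} \approx 0.10795$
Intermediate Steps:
$b = 61$ ($b = -4 + \left(\left(-11\right) \left(-5\right) + 10\right) = -4 + \left(55 + 10\right) = -4 + 65 = 61$)
$\frac{b + k{\left(23 \right)}}{17 + 335} = \frac{61 - 23}{17 + 335} = \frac{61 - 23}{352} = 38 \cdot \frac{1}{352} = \frac{19}{176}$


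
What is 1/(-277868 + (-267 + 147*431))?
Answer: -1/214778 ≈ -4.6560e-6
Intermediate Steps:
1/(-277868 + (-267 + 147*431)) = 1/(-277868 + (-267 + 63357)) = 1/(-277868 + 63090) = 1/(-214778) = -1/214778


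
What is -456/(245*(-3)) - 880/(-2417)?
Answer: 582984/592165 ≈ 0.98450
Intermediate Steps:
-456/(245*(-3)) - 880/(-2417) = -456/(-735) - 880*(-1/2417) = -456*(-1/735) + 880/2417 = 152/245 + 880/2417 = 582984/592165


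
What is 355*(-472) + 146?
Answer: -167414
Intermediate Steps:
355*(-472) + 146 = -167560 + 146 = -167414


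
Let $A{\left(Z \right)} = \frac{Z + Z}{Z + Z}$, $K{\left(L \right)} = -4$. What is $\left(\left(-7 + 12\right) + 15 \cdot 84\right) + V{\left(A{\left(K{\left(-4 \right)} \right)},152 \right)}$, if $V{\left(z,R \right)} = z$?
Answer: $1266$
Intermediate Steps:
$A{\left(Z \right)} = 1$ ($A{\left(Z \right)} = \frac{2 Z}{2 Z} = 2 Z \frac{1}{2 Z} = 1$)
$\left(\left(-7 + 12\right) + 15 \cdot 84\right) + V{\left(A{\left(K{\left(-4 \right)} \right)},152 \right)} = \left(\left(-7 + 12\right) + 15 \cdot 84\right) + 1 = \left(5 + 1260\right) + 1 = 1265 + 1 = 1266$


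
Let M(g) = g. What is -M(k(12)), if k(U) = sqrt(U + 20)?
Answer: -4*sqrt(2) ≈ -5.6569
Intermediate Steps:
k(U) = sqrt(20 + U)
-M(k(12)) = -sqrt(20 + 12) = -sqrt(32) = -4*sqrt(2)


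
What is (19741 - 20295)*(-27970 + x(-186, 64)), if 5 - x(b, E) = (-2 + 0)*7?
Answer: 15484854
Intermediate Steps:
x(b, E) = 19 (x(b, E) = 5 - (-2 + 0)*7 = 5 - (-2)*7 = 5 - 1*(-14) = 5 + 14 = 19)
(19741 - 20295)*(-27970 + x(-186, 64)) = (19741 - 20295)*(-27970 + 19) = -554*(-27951) = 15484854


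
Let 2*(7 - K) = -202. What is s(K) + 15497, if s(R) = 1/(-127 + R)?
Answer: 294442/19 ≈ 15497.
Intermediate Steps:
K = 108 (K = 7 - ½*(-202) = 7 + 101 = 108)
s(K) + 15497 = 1/(-127 + 108) + 15497 = 1/(-19) + 15497 = -1/19 + 15497 = 294442/19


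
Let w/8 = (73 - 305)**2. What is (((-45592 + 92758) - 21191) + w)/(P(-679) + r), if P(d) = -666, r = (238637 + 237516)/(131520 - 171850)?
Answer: -497658030/738809 ≈ -673.59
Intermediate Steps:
w = 430592 (w = 8*(73 - 305)**2 = 8*(-232)**2 = 8*53824 = 430592)
r = -12869/1090 (r = 476153/(-40330) = 476153*(-1/40330) = -12869/1090 ≈ -11.806)
(((-45592 + 92758) - 21191) + w)/(P(-679) + r) = (((-45592 + 92758) - 21191) + 430592)/(-666 - 12869/1090) = ((47166 - 21191) + 430592)/(-738809/1090) = (25975 + 430592)*(-1090/738809) = 456567*(-1090/738809) = -497658030/738809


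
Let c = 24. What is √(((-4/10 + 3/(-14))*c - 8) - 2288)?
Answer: 2*I*√707665/35 ≈ 48.07*I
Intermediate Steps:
√(((-4/10 + 3/(-14))*c - 8) - 2288) = √(((-4/10 + 3/(-14))*24 - 8) - 2288) = √(((-4*⅒ + 3*(-1/14))*24 - 8) - 2288) = √(((-⅖ - 3/14)*24 - 8) - 2288) = √((-43/70*24 - 8) - 2288) = √((-516/35 - 8) - 2288) = √(-796/35 - 2288) = √(-80876/35) = 2*I*√707665/35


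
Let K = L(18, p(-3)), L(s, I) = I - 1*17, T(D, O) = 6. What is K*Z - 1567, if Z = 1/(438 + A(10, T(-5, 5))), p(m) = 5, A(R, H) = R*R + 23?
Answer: -293033/187 ≈ -1567.0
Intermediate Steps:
A(R, H) = 23 + R**2 (A(R, H) = R**2 + 23 = 23 + R**2)
L(s, I) = -17 + I (L(s, I) = I - 17 = -17 + I)
K = -12 (K = -17 + 5 = -12)
Z = 1/561 (Z = 1/(438 + (23 + 10**2)) = 1/(438 + (23 + 100)) = 1/(438 + 123) = 1/561 ≈ 0.0017825)
K*Z - 1567 = -12*1/561 - 1567 = -4/187 - 1567 = -293033/187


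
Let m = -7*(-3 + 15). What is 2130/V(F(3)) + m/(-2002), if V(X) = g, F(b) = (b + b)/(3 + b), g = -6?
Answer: -50759/143 ≈ -354.96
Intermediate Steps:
F(b) = 2*b/(3 + b) (F(b) = (2*b)/(3 + b) = 2*b/(3 + b))
V(X) = -6
m = -84 (m = -7*12 = -84)
2130/V(F(3)) + m/(-2002) = 2130/(-6) - 84/(-2002) = 2130*(-⅙) - 84*(-1/2002) = -355 + 6/143 = -50759/143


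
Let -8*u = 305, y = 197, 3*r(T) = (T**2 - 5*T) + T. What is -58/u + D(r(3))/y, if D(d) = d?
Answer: 91103/60085 ≈ 1.5162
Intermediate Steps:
r(T) = -4*T/3 + T**2/3 (r(T) = ((T**2 - 5*T) + T)/3 = (T**2 - 4*T)/3 = -4*T/3 + T**2/3)
u = -305/8 (u = -1/8*305 = -305/8 ≈ -38.125)
-58/u + D(r(3))/y = -58/(-305/8) + ((1/3)*3*(-4 + 3))/197 = -58*(-8/305) + ((1/3)*3*(-1))*(1/197) = 464/305 - 1*1/197 = 464/305 - 1/197 = 91103/60085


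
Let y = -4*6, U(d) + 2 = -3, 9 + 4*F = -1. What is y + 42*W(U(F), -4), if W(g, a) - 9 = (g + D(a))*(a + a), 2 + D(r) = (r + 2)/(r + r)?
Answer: 2622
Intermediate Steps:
F = -5/2 (F = -9/4 + (¼)*(-1) = -9/4 - ¼ = -5/2 ≈ -2.5000)
U(d) = -5 (U(d) = -2 - 3 = -5)
D(r) = -2 + (2 + r)/(2*r) (D(r) = -2 + (r + 2)/(r + r) = -2 + (2 + r)/((2*r)) = -2 + (2 + r)*(1/(2*r)) = -2 + (2 + r)/(2*r))
y = -24
W(g, a) = 9 + 2*a*(-3/2 + g + 1/a) (W(g, a) = 9 + (g + (-3/2 + 1/a))*(a + a) = 9 + (-3/2 + g + 1/a)*(2*a) = 9 + 2*a*(-3/2 + g + 1/a))
y + 42*W(U(F), -4) = -24 + 42*(11 - 3*(-4) + 2*(-4)*(-5)) = -24 + 42*(11 + 12 + 40) = -24 + 42*63 = -24 + 2646 = 2622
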